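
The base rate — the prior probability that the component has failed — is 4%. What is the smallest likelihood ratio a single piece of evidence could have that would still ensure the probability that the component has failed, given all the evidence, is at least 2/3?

48

Prior odds = 0.04/0.96 = 1/24.
Target odds = (2/3)/(1/3) = 2.
Required Bayes factor = 2 ÷ (1/24) = 48.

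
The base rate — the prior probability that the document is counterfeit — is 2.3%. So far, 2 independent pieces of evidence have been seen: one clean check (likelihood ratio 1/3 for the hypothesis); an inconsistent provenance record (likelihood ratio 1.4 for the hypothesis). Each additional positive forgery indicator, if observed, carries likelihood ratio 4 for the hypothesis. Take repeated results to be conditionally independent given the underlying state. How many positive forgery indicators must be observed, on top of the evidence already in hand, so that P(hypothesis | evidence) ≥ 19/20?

6

Prior odds = 0.023/0.977 = 23/977.
Combined Bayes factor of the evidence already in hand = (1/3) × 1.4 = 7/15.
Odds after that evidence = (23/977) × 7/15 = 161/14655.
Target odds = 0.95/0.05 = 19.
Need 4ⁿ ≥ 19 ÷ (161/14655) = 278445/161.
4⁵ = 1024 falls short of 278445/161 but 4⁶ = 4096 reaches it, so n = 6.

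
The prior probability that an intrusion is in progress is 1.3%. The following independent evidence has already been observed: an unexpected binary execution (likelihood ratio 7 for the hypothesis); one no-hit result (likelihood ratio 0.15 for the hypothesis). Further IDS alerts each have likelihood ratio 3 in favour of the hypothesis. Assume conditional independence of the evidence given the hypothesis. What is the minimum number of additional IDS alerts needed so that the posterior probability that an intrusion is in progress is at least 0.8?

Prior odds = 0.013/0.987 = 13/987.
Combined Bayes factor of the evidence already in hand = 7 × 0.15 = 1.05.
Odds after that evidence = (13/987) × 1.05 = 13/940.
Target odds = 0.8/0.2 = 4.
Need 3ⁿ ≥ 4 ÷ (13/940) = 3760/13.
3⁵ = 243 falls short of 3760/13 but 3⁶ = 729 reaches it, so n = 6.

6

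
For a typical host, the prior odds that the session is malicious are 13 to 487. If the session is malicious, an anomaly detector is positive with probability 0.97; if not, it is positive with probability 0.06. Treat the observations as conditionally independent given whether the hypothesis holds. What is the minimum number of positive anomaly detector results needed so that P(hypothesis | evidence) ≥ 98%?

3

Prior odds = 13/487.
Likelihood ratio of a positive = 0.97/0.06 = 97/6.
Target odds: 0.98 ÷ 0.02 = 49.
Need (13/487) × (97/6)ⁿ ≥ 49, i.e. (97/6)ⁿ ≥ 23863/13.
(97/6)² = 9409/36 falls short of 23863/13 but (97/6)³ = 912673/216 reaches it, so n = 3.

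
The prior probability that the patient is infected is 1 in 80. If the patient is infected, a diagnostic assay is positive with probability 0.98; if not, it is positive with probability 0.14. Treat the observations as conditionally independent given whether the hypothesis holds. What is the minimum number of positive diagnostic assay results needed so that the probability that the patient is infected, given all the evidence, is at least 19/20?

Prior odds = 0.0125/0.9875 = 1/79.
Likelihood ratio of a positive = 0.98/0.14 = 7.
Target odds: 0.95 ÷ 0.05 = 19.
Need (1/79) × 7ⁿ ≥ 19, i.e. 7ⁿ ≥ 1501.
7³ = 343 falls short of 1501 but 7⁴ = 2401 reaches it, so n = 4.

4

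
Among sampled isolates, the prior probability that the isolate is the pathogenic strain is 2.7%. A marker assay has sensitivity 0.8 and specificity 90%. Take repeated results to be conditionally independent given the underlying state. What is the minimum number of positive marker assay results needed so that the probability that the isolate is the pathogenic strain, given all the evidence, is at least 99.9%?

6

Prior odds: 0.027 ÷ 0.973 = 27/973.
False-positive rate = 1 − 0.9 = 0.1; likelihood ratio of a positive = 0.8/0.1 = 8.
Target odds: 0.999 ÷ 0.001 = 999.
Require 8ⁿ ≥ 999 ÷ (27/973) = 36001.
8⁵ = 32768 falls short of 36001 but 8⁶ = 262144 reaches it, so n = 6.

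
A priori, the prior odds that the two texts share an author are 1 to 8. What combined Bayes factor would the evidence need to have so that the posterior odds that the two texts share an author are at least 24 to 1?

192

Prior odds = 0.125.
Target odds = 24.
Required Bayes factor = 24 ÷ 0.125 = 192.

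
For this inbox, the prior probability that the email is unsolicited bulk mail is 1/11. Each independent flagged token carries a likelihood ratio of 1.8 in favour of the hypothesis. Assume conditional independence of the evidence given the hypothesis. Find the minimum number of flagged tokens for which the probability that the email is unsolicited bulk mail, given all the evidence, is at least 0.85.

Prior odds: (1/11) ÷ (10/11) = 0.1.
Likelihood ratio per flagged token = 1.8.
Target odds: 0.85 ÷ 0.15 = 17/3.
Require 1.8ⁿ ≥ 17/3 ÷ 0.1 = 170/3.
1.8⁶ = 531441/15625 falls short of 170/3 but 1.8⁷ = 4782969/78125 reaches it, so n = 7.

7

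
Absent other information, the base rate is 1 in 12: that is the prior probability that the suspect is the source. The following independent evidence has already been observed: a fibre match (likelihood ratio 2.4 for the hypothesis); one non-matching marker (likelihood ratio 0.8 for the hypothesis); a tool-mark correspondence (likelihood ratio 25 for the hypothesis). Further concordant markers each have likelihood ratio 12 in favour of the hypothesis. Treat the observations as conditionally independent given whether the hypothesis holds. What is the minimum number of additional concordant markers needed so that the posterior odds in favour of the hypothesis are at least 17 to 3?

Prior odds = (1/12)/(11/12) = 1/11.
Combined Bayes factor of the evidence already in hand = 2.4 × 0.8 × 25 = 48.
Odds after that evidence = (1/11) × 48 = 48/11.
Target odds = 17/3.
Need 12ⁿ ≥ 17/3 ÷ (48/11) = 187/144.
12¹ = 12, which meets the required 187/144; so n = 1.

1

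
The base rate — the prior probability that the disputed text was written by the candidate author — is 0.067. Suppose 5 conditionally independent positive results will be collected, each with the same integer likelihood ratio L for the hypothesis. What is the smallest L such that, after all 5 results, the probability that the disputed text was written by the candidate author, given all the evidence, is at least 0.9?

3

Prior odds = 0.067/0.933 = 67/933.
Target odds = 0.9/0.1 = 9.
Need L⁵ ≥ 9 ÷ (67/933) = 8397/67.
2⁵ = 32 < 8397/67 ≤ 243 = 3⁵, so L = 3.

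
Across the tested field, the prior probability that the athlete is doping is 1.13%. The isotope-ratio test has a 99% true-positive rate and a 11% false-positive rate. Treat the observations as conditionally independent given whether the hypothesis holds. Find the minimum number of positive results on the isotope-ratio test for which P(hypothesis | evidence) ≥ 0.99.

Prior odds: 0.0113 ÷ 0.9887 = 113/9887.
Likelihood ratio of a positive result = 0.99/0.11 = 9.
Target odds: 0.99 ÷ 0.01 = 99.
Require 9ⁿ ≥ 99 ÷ (113/9887) = 978813/113.
9⁴ = 6561 falls short of 978813/113 but 9⁵ = 59049 reaches it, so n = 5.

5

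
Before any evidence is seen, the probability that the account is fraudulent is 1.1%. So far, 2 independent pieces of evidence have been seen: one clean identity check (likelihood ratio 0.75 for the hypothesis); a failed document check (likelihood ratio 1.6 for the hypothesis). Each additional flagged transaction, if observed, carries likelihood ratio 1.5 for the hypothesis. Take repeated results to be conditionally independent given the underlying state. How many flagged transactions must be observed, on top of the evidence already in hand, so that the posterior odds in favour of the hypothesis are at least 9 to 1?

Prior odds = 0.011/0.989 = 11/989.
Combined Bayes factor of the evidence already in hand = 0.75 × 1.6 = 1.2.
Odds after that evidence = (11/989) × 1.2 = 66/4945.
Target odds = 9.
Need 1.5ⁿ ≥ 9 ÷ (66/4945) = 14835/22.
1.5¹⁶ = 43046721/65536 falls short of 14835/22 but 1.5¹⁷ = 129140163/131072 reaches it, so n = 17.

17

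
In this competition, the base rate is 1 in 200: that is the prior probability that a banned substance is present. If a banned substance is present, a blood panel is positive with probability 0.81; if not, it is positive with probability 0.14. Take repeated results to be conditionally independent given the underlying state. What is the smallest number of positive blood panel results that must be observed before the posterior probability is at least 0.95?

Prior odds = 0.005/0.995 = 1/199.
Likelihood ratio of a positive = 0.81/0.14 = 81/14.
Target odds: 0.95 ÷ 0.05 = 19.
Need (1/199) × (81/14)ⁿ ≥ 19, i.e. (81/14)ⁿ ≥ 3781.
(81/14)⁴ = 43046721/38416 falls short of 3781 but (81/14)⁵ ≈6483.13 reaches it, so n = 5.

5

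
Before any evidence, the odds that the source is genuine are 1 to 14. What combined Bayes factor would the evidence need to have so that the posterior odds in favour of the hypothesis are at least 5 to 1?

Prior odds = 1/14.
Target odds = 5.
Required Bayes factor = 5 ÷ (1/14) = 70.

70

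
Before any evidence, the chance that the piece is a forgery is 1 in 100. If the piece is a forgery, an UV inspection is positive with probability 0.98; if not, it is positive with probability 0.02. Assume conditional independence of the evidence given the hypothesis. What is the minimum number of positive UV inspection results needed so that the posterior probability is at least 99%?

3

Prior odds = 0.01/0.99 = 1/99.
Likelihood ratio of a positive = 0.98/0.02 = 49.
Target posterior odds = 0.99/0.01 = 99.
Require 49ⁿ ≥ 99 ÷ (1/99) = 9801.
49² = 2401 falls short of 9801 but 49³ = 117649 reaches it, so n = 3.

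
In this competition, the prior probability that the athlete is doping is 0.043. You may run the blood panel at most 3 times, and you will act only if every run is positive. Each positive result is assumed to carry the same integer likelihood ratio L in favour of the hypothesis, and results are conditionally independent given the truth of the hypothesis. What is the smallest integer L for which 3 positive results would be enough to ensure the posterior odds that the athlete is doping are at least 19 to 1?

8

Prior odds = 0.043/0.957 = 43/957.
Target odds = 19.
Need L³ ≥ 19 ÷ (43/957) = 18183/43.
7³ = 343 < 18183/43 ≤ 512 = 8³, so L = 8.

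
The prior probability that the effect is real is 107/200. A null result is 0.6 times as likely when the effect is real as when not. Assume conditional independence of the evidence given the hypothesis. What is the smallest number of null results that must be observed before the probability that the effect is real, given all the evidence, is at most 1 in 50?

8

Prior odds: 0.535 ÷ 0.465 = 107/93.
Likelihood ratio per null result = 0.6.
Target posterior odds = 0.02/0.98 = 1/49.
Require 0.6ⁿ ≤ 1/49 ÷ (107/93) = 93/5243.
0.6⁷ = 2187/78125 is still above 93/5243 but 0.6⁸ = 6561/390625 is at or below it, so n = 8.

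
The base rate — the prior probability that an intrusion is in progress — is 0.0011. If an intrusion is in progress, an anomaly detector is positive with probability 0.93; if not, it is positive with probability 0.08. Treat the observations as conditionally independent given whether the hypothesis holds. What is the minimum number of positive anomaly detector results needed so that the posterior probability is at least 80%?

Prior odds = 0.0011/0.9989 = 11/9989.
Likelihood ratio of a positive = 0.93/0.08 = 11.625.
Target posterior odds = 0.8/0.2 = 4.
Need (11/9989) × 11.625ⁿ ≥ 4, i.e. 11.625ⁿ ≥ 39956/11.
11.625³ = 804357/512 falls short of 39956/11 but 11.625⁴ = 74805201/4096 reaches it, so n = 4.

4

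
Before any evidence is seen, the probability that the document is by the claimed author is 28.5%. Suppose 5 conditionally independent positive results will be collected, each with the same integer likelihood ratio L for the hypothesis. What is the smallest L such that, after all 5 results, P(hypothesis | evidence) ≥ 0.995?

4

Prior odds = 0.285/0.715 = 57/143.
Target odds = 0.995/0.005 = 199.
Need L⁵ ≥ 199 ÷ (57/143) = 28457/57.
3⁵ = 243 < 28457/57 ≤ 1024 = 4⁵, so L = 4.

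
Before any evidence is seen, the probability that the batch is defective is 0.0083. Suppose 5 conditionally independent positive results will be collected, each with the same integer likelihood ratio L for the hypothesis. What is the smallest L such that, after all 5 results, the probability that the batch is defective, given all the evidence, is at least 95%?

5

Prior odds = 0.0083/0.9917 = 83/9917.
Target odds = 0.95/0.05 = 19.
Need L⁵ ≥ 19 ÷ (83/9917) = 188423/83.
4⁵ = 1024 < 188423/83 ≤ 3125 = 5⁵, so L = 5.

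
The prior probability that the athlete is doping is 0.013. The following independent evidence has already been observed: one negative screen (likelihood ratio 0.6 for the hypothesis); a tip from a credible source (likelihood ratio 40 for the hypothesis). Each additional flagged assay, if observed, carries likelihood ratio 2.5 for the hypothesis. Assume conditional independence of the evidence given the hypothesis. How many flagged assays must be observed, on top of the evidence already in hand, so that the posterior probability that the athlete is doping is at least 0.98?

Prior odds = 0.013/0.987 = 13/987.
Combined Bayes factor of the evidence already in hand = 0.6 × 40 = 24.
Odds after that evidence = (13/987) × 24 = 104/329.
Target odds = 0.98/0.02 = 49.
Need 2.5ⁿ ≥ 49 ÷ (104/329) = 16121/104.
2.5⁵ = 97.65625 falls short of 16121/104 but 2.5⁶ = 244.140625 reaches it, so n = 6.

6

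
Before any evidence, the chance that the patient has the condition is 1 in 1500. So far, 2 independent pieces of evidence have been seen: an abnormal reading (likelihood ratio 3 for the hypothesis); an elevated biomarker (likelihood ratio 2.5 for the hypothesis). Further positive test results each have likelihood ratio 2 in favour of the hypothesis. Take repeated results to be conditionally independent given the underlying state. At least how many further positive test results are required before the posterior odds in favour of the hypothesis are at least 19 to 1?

Prior odds = (1/1500)/(1499/1500) = 1/1499.
Combined Bayes factor of the evidence already in hand = 3 × 2.5 = 7.5.
Odds after that evidence = (1/1499) × 7.5 = 15/2998.
Target odds = 19.
Need 2ⁿ ≥ 19 ÷ (15/2998) = 56962/15.
2¹¹ = 2048 falls short of 56962/15 but 2¹² = 4096 reaches it, so n = 12.

12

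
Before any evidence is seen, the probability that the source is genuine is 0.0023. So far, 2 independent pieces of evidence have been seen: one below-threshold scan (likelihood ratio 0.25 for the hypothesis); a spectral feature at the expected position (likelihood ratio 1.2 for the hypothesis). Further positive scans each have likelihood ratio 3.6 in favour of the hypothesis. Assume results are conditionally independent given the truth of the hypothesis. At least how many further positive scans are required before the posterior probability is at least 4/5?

7

Prior odds = 0.0023/0.9977 = 23/9977.
Combined Bayes factor of the evidence already in hand = 0.25 × 1.2 = 0.3.
Odds after that evidence = (23/9977) × 0.3 = 69/99770.
Target odds = 0.8/0.2 = 4.
Need 3.6ⁿ ≥ 4 ÷ (69/99770) = 399080/69.
3.6⁶ = 34012224/15625 falls short of 399080/69 but 3.6⁷ = 612220032/78125 reaches it, so n = 7.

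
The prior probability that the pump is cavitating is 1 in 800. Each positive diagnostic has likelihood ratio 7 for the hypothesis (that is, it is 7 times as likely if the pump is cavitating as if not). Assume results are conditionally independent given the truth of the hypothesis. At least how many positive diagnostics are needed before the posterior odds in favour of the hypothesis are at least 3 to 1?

Prior odds: 0.00125 ÷ 0.99875 = 1/799.
Likelihood ratio per positive diagnostic = 7.
Target odds = 3.
Need (1/799) × 7ⁿ ≥ 3, i.e. 7ⁿ ≥ 2397.
7³ = 343 falls short of 2397 but 7⁴ = 2401 reaches it, so n = 4.

4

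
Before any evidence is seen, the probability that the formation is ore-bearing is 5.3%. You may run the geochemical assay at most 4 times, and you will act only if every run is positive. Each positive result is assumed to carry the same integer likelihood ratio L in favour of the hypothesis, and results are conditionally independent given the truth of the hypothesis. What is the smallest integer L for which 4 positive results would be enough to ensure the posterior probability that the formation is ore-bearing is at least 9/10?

4

Prior odds = 0.053/0.947 = 53/947.
Target odds = 0.9/0.1 = 9.
Need L⁴ ≥ 9 ÷ (53/947) = 8523/53.
3⁴ = 81 < 8523/53 ≤ 256 = 4⁴, so L = 4.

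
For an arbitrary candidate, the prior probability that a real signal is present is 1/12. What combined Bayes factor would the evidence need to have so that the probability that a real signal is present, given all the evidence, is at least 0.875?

Prior odds = (1/12)/(11/12) = 1/11.
Target odds = 0.875/0.125 = 7.
Required Bayes factor = 7 ÷ (1/11) = 77.

77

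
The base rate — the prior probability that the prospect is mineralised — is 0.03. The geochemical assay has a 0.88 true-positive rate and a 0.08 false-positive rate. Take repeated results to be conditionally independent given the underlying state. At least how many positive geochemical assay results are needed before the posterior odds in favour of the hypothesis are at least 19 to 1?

3

Prior odds: 0.03 ÷ 0.97 = 3/97.
Likelihood ratio of a positive result = 0.88/0.08 = 11.
Target odds = 19.
Need (3/97) × 11ⁿ ≥ 19, i.e. 11ⁿ ≥ 1843/3.
11² = 121 falls short of 1843/3 but 11³ = 1331 reaches it, so n = 3.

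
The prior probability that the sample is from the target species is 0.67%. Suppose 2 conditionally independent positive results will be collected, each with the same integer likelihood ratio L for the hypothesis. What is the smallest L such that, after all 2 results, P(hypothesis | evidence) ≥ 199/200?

172

Prior odds = 0.0067/0.9933 = 67/9933.
Target odds = 0.995/0.005 = 199.
Need L² ≥ 199 ÷ (67/9933) = 1976667/67.
171² = 29241 < 1976667/67 ≤ 29584 = 172², so L = 172.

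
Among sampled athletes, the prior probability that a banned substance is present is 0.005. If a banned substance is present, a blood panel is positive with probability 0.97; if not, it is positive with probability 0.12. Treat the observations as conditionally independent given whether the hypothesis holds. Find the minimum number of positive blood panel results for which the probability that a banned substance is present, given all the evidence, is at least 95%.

Prior odds: 0.005 ÷ 0.995 = 1/199.
Likelihood ratio of a positive = 0.97/0.12 = 97/12.
Target posterior odds = 0.95/0.05 = 19.
Require (97/12)ⁿ ≥ 19 ÷ (1/199) = 3781.
(97/12)³ = 912673/1728 falls short of 3781 but (97/12)⁴ = 88529281/20736 reaches it, so n = 4.

4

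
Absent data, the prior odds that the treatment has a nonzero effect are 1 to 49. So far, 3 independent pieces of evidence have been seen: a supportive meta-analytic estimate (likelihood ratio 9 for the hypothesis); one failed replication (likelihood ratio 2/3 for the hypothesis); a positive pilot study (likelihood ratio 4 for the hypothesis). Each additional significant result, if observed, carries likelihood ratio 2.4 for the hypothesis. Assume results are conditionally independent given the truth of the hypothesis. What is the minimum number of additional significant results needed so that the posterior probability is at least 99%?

7

Prior odds = 1/49.
Combined Bayes factor of the evidence already in hand = 9 × (2/3) × 4 = 24.
Odds after that evidence = (1/49) × 24 = 24/49.
Target odds = 0.99/0.01 = 99.
Need 2.4ⁿ ≥ 99 ÷ (24/49) = 202.125.
2.4⁶ = 2985984/15625 falls short of 202.125 but 2.4⁷ = 35831808/78125 reaches it, so n = 7.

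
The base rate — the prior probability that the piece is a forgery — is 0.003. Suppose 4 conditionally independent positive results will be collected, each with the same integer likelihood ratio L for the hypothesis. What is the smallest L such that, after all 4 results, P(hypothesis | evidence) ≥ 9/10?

Prior odds = 0.003/0.997 = 3/997.
Target odds = 0.9/0.1 = 9.
Need L⁴ ≥ 9 ÷ (3/997) = 2991.
7⁴ = 2401 < 2991 ≤ 4096 = 8⁴, so L = 8.

8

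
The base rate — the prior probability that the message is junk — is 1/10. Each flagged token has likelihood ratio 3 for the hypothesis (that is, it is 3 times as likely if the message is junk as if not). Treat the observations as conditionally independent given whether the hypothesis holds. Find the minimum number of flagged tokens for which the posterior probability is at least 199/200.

7

Prior odds: 0.1 ÷ 0.9 = 1/9.
Likelihood ratio per flagged token = 3.
Target odds: 0.995 ÷ 0.005 = 199.
Need (1/9) × 3ⁿ ≥ 199, i.e. 3ⁿ ≥ 1791.
3⁶ = 729 falls short of 1791 but 3⁷ = 2187 reaches it, so n = 7.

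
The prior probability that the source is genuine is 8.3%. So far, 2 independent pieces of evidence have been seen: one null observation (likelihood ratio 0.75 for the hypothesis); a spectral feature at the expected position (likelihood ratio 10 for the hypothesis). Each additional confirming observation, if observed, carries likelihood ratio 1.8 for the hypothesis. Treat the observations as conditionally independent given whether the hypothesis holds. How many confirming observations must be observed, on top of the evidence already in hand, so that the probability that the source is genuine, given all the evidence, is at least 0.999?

Prior odds = 0.083/0.917 = 83/917.
Combined Bayes factor of the evidence already in hand = 0.75 × 10 = 7.5.
Odds after that evidence = (83/917) × 7.5 = 1245/1834.
Target odds = 0.999/0.001 = 999.
Need 1.8ⁿ ≥ 999 ÷ (1245/1834) = 610722/415.
1.8¹² ≈1156.83 falls short of 610722/415 but 1.8¹³ ≈2082.3 reaches it, so n = 13.

13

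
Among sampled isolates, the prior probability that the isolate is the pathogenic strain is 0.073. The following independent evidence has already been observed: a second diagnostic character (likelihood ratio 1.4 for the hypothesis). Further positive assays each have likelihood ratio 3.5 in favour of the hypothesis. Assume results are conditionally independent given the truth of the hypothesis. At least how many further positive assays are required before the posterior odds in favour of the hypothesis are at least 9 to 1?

Prior odds = 0.073/0.927 = 73/927.
Bayes factor of the evidence already in hand = 1.4.
Odds after that evidence = (73/927) × 1.4 = 511/4635.
Target odds = 9.
Need 3.5ⁿ ≥ 9 ÷ (511/4635) = 41715/511.
3.5³ = 42.875 falls short of 41715/511 but 3.5⁴ = 150.0625 reaches it, so n = 4.

4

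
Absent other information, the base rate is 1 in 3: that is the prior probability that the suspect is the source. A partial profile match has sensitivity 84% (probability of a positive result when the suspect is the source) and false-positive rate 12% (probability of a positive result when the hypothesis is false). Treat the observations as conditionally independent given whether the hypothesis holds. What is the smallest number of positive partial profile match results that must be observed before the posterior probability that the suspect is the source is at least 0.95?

2

Prior odds: (1/3) ÷ (2/3) = 0.5.
Likelihood ratio of a positive result = 0.84/0.12 = 7.
Target posterior odds = 0.95/0.05 = 19.
Require 7ⁿ ≥ 19 ÷ 0.5 = 38.
7¹ = 7 falls short of 38 but 7² = 49 reaches it, so n = 2.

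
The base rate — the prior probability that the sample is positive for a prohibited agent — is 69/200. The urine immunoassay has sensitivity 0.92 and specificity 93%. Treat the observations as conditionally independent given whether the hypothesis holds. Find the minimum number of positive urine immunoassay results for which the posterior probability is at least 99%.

3

Prior odds = 0.345/0.655 = 69/131.
False-positive rate = 1 − 0.93 = 0.07; likelihood ratio of a positive = 0.92/0.07 = 92/7.
Target posterior odds = 0.99/0.01 = 99.
Need (69/131) × (92/7)ⁿ ≥ 99, i.e. (92/7)ⁿ ≥ 4323/23.
(92/7)² = 8464/49 falls short of 4323/23 but (92/7)³ = 778688/343 reaches it, so n = 3.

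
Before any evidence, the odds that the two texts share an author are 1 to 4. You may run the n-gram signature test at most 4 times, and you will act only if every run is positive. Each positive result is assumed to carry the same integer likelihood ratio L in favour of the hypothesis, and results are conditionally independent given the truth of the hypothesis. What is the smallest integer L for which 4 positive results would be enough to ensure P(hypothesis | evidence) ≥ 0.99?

Prior odds = 0.25.
Target odds = 0.99/0.01 = 99.
Need L⁴ ≥ 99 ÷ 0.25 = 396.
4⁴ = 256 < 396 ≤ 625 = 5⁴, so L = 5.

5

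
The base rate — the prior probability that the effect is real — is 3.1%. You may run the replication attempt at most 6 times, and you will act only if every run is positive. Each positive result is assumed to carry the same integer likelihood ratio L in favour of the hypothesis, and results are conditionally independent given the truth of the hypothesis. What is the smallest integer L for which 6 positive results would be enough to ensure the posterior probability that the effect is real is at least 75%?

3

Prior odds = 0.031/0.969 = 31/969.
Target odds = 0.75/0.25 = 3.
Need L⁶ ≥ 3 ÷ (31/969) = 2907/31.
2⁶ = 64 < 2907/31 ≤ 729 = 3⁶, so L = 3.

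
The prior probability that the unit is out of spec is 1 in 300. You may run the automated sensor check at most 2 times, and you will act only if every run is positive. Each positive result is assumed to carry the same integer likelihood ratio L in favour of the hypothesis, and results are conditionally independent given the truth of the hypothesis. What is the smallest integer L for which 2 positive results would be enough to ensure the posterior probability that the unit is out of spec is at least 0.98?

122

Prior odds = (1/300)/(299/300) = 1/299.
Target odds = 0.98/0.02 = 49.
Need L² ≥ 49 ÷ (1/299) = 14651.
121² = 14641 < 14651 ≤ 14884 = 122², so L = 122.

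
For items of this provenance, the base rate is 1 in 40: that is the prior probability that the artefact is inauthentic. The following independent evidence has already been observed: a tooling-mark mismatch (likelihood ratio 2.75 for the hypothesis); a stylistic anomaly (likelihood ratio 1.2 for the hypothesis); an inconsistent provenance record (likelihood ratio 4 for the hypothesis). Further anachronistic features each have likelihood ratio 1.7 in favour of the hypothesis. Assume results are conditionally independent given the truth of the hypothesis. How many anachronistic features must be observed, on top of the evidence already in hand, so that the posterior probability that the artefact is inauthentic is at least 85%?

6

Prior odds = 0.025/0.975 = 1/39.
Combined Bayes factor of the evidence already in hand = 2.75 × 1.2 × 4 = 13.2.
Odds after that evidence = (1/39) × 13.2 = 22/65.
Target odds = 0.85/0.15 = 17/3.
Need 1.7ⁿ ≥ 17/3 ÷ (22/65) = 1105/66.
1.7⁵ = 1419857/100000 falls short of 1105/66 but 1.7⁶ = 24137569/1000000 reaches it, so n = 6.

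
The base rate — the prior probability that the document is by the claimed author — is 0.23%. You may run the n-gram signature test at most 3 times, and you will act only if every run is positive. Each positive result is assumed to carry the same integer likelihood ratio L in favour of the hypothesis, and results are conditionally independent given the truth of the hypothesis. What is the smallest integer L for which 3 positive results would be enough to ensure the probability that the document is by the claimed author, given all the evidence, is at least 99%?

36

Prior odds = 0.0023/0.9977 = 23/9977.
Target odds = 0.99/0.01 = 99.
Need L³ ≥ 99 ÷ (23/9977) = 987723/23.
35³ = 42875 < 987723/23 ≤ 46656 = 36³, so L = 36.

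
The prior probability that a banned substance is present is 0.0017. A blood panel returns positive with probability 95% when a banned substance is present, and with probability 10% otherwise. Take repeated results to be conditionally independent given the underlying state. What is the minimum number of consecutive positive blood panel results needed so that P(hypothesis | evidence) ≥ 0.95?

Prior odds = 0.0017/0.9983 = 17/9983.
Likelihood ratio of a positive result = 0.95/0.1 = 9.5.
Target odds: 0.95 ÷ 0.05 = 19.
Require 9.5ⁿ ≥ 19 ÷ (17/9983) = 189677/17.
9.5⁴ = 8145.0625 falls short of 189677/17 but 9.5⁵ = 77378.09375 reaches it, so n = 5.

5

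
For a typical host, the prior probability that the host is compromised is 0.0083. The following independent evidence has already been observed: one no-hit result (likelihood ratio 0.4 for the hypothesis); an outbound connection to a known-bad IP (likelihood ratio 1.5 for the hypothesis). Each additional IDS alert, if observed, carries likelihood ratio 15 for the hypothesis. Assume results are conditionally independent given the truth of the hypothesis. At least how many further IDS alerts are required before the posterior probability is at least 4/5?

3

Prior odds = 0.0083/0.9917 = 83/9917.
Combined Bayes factor of the evidence already in hand = 0.4 × 1.5 = 0.6.
Odds after that evidence = (83/9917) × 0.6 = 249/49585.
Target odds = 0.8/0.2 = 4.
Need 15ⁿ ≥ 4 ÷ (249/49585) = 198340/249.
15² = 225 falls short of 198340/249 but 15³ = 3375 reaches it, so n = 3.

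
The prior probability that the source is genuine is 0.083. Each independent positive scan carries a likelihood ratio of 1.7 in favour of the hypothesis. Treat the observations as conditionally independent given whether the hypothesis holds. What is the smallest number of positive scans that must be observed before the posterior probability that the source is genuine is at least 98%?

12

Prior odds: 0.083 ÷ 0.917 = 83/917.
Likelihood ratio per positive scan = 1.7.
Target odds: 0.98 ÷ 0.02 = 49.
Require 1.7ⁿ ≥ 49 ÷ (83/917) = 44933/83.
1.7¹¹ ≈342.719 falls short of 44933/83 but 1.7¹² ≈582.622 reaches it, so n = 12.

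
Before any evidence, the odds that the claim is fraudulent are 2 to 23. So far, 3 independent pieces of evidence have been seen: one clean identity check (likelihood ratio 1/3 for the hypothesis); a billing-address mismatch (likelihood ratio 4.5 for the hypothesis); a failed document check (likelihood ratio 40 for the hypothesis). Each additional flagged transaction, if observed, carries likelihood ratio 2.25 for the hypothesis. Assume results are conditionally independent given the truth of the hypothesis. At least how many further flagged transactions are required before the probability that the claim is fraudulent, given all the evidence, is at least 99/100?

Prior odds = 2/23.
Combined Bayes factor of the evidence already in hand = (1/3) × 4.5 × 40 = 60.
Odds after that evidence = (2/23) × 60 = 120/23.
Target odds = 0.99/0.01 = 99.
Need 2.25ⁿ ≥ 99 ÷ (120/23) = 18.975.
2.25³ = 11.390625 falls short of 18.975 but 2.25⁴ = 25.62890625 reaches it, so n = 4.

4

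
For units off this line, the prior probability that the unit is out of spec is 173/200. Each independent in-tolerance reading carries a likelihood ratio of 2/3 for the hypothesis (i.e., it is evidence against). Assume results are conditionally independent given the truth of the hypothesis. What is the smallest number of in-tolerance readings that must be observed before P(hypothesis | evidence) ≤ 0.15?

Prior odds: 0.865 ÷ 0.135 = 173/27.
Likelihood ratio per in-tolerance reading = 2/3.
Target odds: 0.15 ÷ 0.85 = 3/17.
Need (173/27) × (2/3)ⁿ ≤ 3/17, i.e. (2/3)ⁿ ≤ 81/2941.
(2/3)⁸ = 256/6561 is still above 81/2941 but (2/3)⁹ = 512/19683 is at or below it, so n = 9.

9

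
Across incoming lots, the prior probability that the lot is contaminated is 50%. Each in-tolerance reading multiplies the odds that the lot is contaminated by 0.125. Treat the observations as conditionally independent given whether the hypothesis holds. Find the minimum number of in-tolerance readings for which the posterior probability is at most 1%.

Prior odds: 0.5 ÷ 0.5 = 1.
Likelihood ratio per in-tolerance reading = 0.125.
Target odds: 0.01 ÷ 0.99 = 1/99.
Need 1 × 0.125ⁿ ≤ 1/99, i.e. 0.125ⁿ ≤ 1/99.
0.125² = 0.015625 is still above 1/99 but 0.125³ = 0.001953125 is at or below it, so n = 3.

3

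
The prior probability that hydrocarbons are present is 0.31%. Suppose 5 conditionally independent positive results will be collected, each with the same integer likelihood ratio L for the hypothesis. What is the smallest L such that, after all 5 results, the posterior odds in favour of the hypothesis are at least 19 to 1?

Prior odds = 0.0031/0.9969 = 31/9969.
Target odds = 19.
Need L⁵ ≥ 19 ÷ (31/9969) = 189411/31.
5⁵ = 3125 < 189411/31 ≤ 7776 = 6⁵, so L = 6.

6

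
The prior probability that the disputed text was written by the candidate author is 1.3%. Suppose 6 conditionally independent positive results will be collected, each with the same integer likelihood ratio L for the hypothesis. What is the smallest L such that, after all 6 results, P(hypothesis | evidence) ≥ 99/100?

Prior odds = 0.013/0.987 = 13/987.
Target odds = 0.99/0.01 = 99.
Need L⁶ ≥ 99 ÷ (13/987) = 97713/13.
4⁶ = 4096 < 97713/13 ≤ 15625 = 5⁶, so L = 5.

5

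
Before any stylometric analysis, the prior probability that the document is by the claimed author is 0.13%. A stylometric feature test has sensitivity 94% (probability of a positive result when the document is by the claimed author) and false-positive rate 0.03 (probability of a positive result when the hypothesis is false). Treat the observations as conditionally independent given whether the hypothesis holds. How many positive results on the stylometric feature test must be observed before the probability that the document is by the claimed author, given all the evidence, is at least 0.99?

4

Prior odds: 0.0013 ÷ 0.9987 = 13/9987.
Likelihood ratio of a positive result = 0.94/0.03 = 94/3.
Target posterior odds = 0.99/0.01 = 99.
Need (13/9987) × (94/3)ⁿ ≥ 99, i.e. (94/3)ⁿ ≥ 988713/13.
(94/3)³ = 830584/27 falls short of 988713/13 but (94/3)⁴ = 78074896/81 reaches it, so n = 4.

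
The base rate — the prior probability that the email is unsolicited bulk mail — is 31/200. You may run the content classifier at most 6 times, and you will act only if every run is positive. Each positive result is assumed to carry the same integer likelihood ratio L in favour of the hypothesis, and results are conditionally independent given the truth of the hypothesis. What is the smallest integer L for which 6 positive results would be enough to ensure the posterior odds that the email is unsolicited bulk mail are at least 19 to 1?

Prior odds = 0.155/0.845 = 31/169.
Target odds = 19.
Need L⁶ ≥ 19 ÷ (31/169) = 3211/31.
2⁶ = 64 < 3211/31 ≤ 729 = 3⁶, so L = 3.

3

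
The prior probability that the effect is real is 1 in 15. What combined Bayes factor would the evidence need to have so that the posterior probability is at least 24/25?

336

Prior odds = (1/15)/(14/15) = 1/14.
Target odds = 0.96/0.04 = 24.
Required Bayes factor = 24 ÷ (1/14) = 336.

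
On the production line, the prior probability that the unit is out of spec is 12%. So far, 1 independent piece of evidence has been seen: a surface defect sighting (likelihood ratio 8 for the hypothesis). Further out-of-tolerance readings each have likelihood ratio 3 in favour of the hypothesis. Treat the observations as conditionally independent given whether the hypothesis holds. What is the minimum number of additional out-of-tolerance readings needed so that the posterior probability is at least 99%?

Prior odds = 0.12/0.88 = 3/22.
Bayes factor of the evidence already in hand = 8.
Odds after that evidence = (3/22) × 8 = 12/11.
Target odds = 0.99/0.01 = 99.
Need 3ⁿ ≥ 99 ÷ (12/11) = 90.75.
3⁴ = 81 falls short of 90.75 but 3⁵ = 243 reaches it, so n = 5.

5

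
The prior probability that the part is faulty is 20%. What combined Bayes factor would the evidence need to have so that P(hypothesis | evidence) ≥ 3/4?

Prior odds = 0.2/0.8 = 0.25.
Target odds = 0.75/0.25 = 3.
Required Bayes factor = 3 ÷ 0.25 = 12.

12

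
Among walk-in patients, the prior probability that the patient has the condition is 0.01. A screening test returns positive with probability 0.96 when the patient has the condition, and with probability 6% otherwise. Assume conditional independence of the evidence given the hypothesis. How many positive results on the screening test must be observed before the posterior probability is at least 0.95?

3

Prior odds = 0.01/0.99 = 1/99.
Likelihood ratio of a positive result = 0.96/0.06 = 16.
Target odds: 0.95 ÷ 0.05 = 19.
Need (1/99) × 16ⁿ ≥ 19, i.e. 16ⁿ ≥ 1881.
16² = 256 falls short of 1881 but 16³ = 4096 reaches it, so n = 3.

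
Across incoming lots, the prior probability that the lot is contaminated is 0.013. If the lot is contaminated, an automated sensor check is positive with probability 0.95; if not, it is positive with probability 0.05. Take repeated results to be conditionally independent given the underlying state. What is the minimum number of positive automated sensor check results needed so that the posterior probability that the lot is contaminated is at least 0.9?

3

Prior odds: 0.013 ÷ 0.987 = 13/987.
Likelihood ratio of a positive = 0.95/0.05 = 19.
Target posterior odds = 0.9/0.1 = 9.
Require 19ⁿ ≥ 9 ÷ (13/987) = 8883/13.
19² = 361 falls short of 8883/13 but 19³ = 6859 reaches it, so n = 3.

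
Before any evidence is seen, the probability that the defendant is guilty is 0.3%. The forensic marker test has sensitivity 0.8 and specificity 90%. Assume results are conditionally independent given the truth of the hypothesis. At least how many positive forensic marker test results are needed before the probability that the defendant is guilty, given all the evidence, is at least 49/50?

Prior odds: 0.003 ÷ 0.997 = 3/997.
False-positive rate = 1 − 0.9 = 0.1; likelihood ratio of a positive = 0.8/0.1 = 8.
Target posterior odds = 0.98/0.02 = 49.
Need (3/997) × 8ⁿ ≥ 49, i.e. 8ⁿ ≥ 48853/3.
8⁴ = 4096 falls short of 48853/3 but 8⁵ = 32768 reaches it, so n = 5.

5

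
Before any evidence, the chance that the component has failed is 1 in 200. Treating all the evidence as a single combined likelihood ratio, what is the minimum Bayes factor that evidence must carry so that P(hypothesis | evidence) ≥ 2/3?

398

Prior odds = 0.005/0.995 = 1/199.
Target odds = (2/3)/(1/3) = 2.
Required Bayes factor = 2 ÷ (1/199) = 398.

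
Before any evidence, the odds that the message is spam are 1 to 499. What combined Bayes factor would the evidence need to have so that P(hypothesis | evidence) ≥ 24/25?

11976

Prior odds = 1/499.
Target odds = 0.96/0.04 = 24.
Required Bayes factor = 24 ÷ (1/499) = 11976.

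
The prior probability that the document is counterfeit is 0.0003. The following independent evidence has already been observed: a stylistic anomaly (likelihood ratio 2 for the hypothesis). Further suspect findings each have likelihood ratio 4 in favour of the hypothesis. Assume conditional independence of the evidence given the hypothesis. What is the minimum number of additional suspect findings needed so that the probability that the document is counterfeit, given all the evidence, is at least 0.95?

Prior odds = 0.0003/0.9997 = 3/9997.
Bayes factor of the evidence already in hand = 2.
Odds after that evidence = (3/9997) × 2 = 6/9997.
Target odds = 0.95/0.05 = 19.
Need 4ⁿ ≥ 19 ÷ (6/9997) = 189943/6.
4⁷ = 16384 falls short of 189943/6 but 4⁸ = 65536 reaches it, so n = 8.

8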